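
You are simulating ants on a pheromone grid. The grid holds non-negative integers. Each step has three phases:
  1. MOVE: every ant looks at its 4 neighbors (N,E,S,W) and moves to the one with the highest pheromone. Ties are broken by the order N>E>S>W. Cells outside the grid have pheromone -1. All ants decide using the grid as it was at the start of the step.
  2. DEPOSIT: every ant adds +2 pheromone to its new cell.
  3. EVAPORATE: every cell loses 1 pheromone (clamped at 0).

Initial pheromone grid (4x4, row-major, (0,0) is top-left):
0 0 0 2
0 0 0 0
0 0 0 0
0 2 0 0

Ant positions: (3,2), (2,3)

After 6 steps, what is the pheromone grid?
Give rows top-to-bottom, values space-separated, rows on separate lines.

After step 1: ants at (3,1),(1,3)
  0 0 0 1
  0 0 0 1
  0 0 0 0
  0 3 0 0
After step 2: ants at (2,1),(0,3)
  0 0 0 2
  0 0 0 0
  0 1 0 0
  0 2 0 0
After step 3: ants at (3,1),(1,3)
  0 0 0 1
  0 0 0 1
  0 0 0 0
  0 3 0 0
After step 4: ants at (2,1),(0,3)
  0 0 0 2
  0 0 0 0
  0 1 0 0
  0 2 0 0
After step 5: ants at (3,1),(1,3)
  0 0 0 1
  0 0 0 1
  0 0 0 0
  0 3 0 0
After step 6: ants at (2,1),(0,3)
  0 0 0 2
  0 0 0 0
  0 1 0 0
  0 2 0 0

0 0 0 2
0 0 0 0
0 1 0 0
0 2 0 0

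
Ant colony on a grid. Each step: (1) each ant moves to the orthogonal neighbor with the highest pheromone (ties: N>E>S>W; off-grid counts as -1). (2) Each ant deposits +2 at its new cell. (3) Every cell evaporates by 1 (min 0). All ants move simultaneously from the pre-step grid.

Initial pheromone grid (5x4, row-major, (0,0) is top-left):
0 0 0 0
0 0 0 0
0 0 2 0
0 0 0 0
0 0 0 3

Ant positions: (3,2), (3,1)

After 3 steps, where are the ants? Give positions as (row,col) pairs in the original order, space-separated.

Step 1: ant0:(3,2)->N->(2,2) | ant1:(3,1)->N->(2,1)
  grid max=3 at (2,2)
Step 2: ant0:(2,2)->W->(2,1) | ant1:(2,1)->E->(2,2)
  grid max=4 at (2,2)
Step 3: ant0:(2,1)->E->(2,2) | ant1:(2,2)->W->(2,1)
  grid max=5 at (2,2)

(2,2) (2,1)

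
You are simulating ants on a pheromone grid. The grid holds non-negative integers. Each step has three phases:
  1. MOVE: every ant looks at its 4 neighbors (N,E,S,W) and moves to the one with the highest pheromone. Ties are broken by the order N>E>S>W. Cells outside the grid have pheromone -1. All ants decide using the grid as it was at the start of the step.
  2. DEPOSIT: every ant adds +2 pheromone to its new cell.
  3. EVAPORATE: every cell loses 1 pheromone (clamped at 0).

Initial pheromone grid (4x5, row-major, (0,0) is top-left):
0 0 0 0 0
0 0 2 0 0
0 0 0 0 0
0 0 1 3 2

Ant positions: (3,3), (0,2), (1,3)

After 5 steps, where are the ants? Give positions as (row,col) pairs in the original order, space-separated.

Step 1: ant0:(3,3)->E->(3,4) | ant1:(0,2)->S->(1,2) | ant2:(1,3)->W->(1,2)
  grid max=5 at (1,2)
Step 2: ant0:(3,4)->W->(3,3) | ant1:(1,2)->N->(0,2) | ant2:(1,2)->N->(0,2)
  grid max=4 at (1,2)
Step 3: ant0:(3,3)->E->(3,4) | ant1:(0,2)->S->(1,2) | ant2:(0,2)->S->(1,2)
  grid max=7 at (1,2)
Step 4: ant0:(3,4)->W->(3,3) | ant1:(1,2)->N->(0,2) | ant2:(1,2)->N->(0,2)
  grid max=6 at (1,2)
Step 5: ant0:(3,3)->E->(3,4) | ant1:(0,2)->S->(1,2) | ant2:(0,2)->S->(1,2)
  grid max=9 at (1,2)

(3,4) (1,2) (1,2)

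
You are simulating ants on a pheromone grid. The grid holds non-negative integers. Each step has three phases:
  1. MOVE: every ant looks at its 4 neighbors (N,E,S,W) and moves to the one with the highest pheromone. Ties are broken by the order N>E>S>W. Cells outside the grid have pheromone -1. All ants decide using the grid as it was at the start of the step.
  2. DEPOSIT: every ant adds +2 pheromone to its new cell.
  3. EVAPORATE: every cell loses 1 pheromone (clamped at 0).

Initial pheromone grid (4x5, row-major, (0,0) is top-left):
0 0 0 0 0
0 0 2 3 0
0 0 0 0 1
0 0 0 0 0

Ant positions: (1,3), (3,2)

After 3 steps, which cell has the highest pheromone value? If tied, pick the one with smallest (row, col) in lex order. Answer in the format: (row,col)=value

Answer: (1,2)=5

Derivation:
Step 1: ant0:(1,3)->W->(1,2) | ant1:(3,2)->N->(2,2)
  grid max=3 at (1,2)
Step 2: ant0:(1,2)->E->(1,3) | ant1:(2,2)->N->(1,2)
  grid max=4 at (1,2)
Step 3: ant0:(1,3)->W->(1,2) | ant1:(1,2)->E->(1,3)
  grid max=5 at (1,2)
Final grid:
  0 0 0 0 0
  0 0 5 4 0
  0 0 0 0 0
  0 0 0 0 0
Max pheromone 5 at (1,2)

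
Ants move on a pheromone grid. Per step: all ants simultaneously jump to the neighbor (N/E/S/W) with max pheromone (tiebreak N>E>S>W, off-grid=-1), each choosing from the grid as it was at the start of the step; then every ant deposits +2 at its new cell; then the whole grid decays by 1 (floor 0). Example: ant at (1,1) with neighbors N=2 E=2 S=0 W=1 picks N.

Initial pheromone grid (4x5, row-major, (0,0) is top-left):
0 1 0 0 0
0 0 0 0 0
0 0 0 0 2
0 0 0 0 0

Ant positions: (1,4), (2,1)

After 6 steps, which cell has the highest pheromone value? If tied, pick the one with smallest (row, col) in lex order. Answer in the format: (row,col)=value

Step 1: ant0:(1,4)->S->(2,4) | ant1:(2,1)->N->(1,1)
  grid max=3 at (2,4)
Step 2: ant0:(2,4)->N->(1,4) | ant1:(1,1)->N->(0,1)
  grid max=2 at (2,4)
Step 3: ant0:(1,4)->S->(2,4) | ant1:(0,1)->E->(0,2)
  grid max=3 at (2,4)
Step 4: ant0:(2,4)->N->(1,4) | ant1:(0,2)->E->(0,3)
  grid max=2 at (2,4)
Step 5: ant0:(1,4)->S->(2,4) | ant1:(0,3)->E->(0,4)
  grid max=3 at (2,4)
Step 6: ant0:(2,4)->N->(1,4) | ant1:(0,4)->S->(1,4)
  grid max=3 at (1,4)
Final grid:
  0 0 0 0 0
  0 0 0 0 3
  0 0 0 0 2
  0 0 0 0 0
Max pheromone 3 at (1,4)

Answer: (1,4)=3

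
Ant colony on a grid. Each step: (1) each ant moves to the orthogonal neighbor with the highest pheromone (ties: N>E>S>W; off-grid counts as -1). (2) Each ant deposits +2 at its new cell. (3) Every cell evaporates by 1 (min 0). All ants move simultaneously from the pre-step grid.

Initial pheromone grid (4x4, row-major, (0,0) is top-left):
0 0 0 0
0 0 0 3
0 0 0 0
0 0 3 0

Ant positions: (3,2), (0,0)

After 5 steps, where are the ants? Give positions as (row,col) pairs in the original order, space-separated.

Step 1: ant0:(3,2)->N->(2,2) | ant1:(0,0)->E->(0,1)
  grid max=2 at (1,3)
Step 2: ant0:(2,2)->S->(3,2) | ant1:(0,1)->E->(0,2)
  grid max=3 at (3,2)
Step 3: ant0:(3,2)->N->(2,2) | ant1:(0,2)->E->(0,3)
  grid max=2 at (3,2)
Step 4: ant0:(2,2)->S->(3,2) | ant1:(0,3)->S->(1,3)
  grid max=3 at (3,2)
Step 5: ant0:(3,2)->N->(2,2) | ant1:(1,3)->N->(0,3)
  grid max=2 at (3,2)

(2,2) (0,3)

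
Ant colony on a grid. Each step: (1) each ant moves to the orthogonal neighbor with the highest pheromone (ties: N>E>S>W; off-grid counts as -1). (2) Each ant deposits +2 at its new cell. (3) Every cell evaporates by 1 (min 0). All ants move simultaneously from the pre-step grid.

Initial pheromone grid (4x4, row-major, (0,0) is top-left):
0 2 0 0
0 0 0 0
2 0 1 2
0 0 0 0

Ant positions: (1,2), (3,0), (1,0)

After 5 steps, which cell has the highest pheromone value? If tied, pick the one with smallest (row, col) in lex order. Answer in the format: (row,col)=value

Step 1: ant0:(1,2)->S->(2,2) | ant1:(3,0)->N->(2,0) | ant2:(1,0)->S->(2,0)
  grid max=5 at (2,0)
Step 2: ant0:(2,2)->E->(2,3) | ant1:(2,0)->N->(1,0) | ant2:(2,0)->N->(1,0)
  grid max=4 at (2,0)
Step 3: ant0:(2,3)->W->(2,2) | ant1:(1,0)->S->(2,0) | ant2:(1,0)->S->(2,0)
  grid max=7 at (2,0)
Step 4: ant0:(2,2)->E->(2,3) | ant1:(2,0)->N->(1,0) | ant2:(2,0)->N->(1,0)
  grid max=6 at (2,0)
Step 5: ant0:(2,3)->W->(2,2) | ant1:(1,0)->S->(2,0) | ant2:(1,0)->S->(2,0)
  grid max=9 at (2,0)
Final grid:
  0 0 0 0
  4 0 0 0
  9 0 2 1
  0 0 0 0
Max pheromone 9 at (2,0)

Answer: (2,0)=9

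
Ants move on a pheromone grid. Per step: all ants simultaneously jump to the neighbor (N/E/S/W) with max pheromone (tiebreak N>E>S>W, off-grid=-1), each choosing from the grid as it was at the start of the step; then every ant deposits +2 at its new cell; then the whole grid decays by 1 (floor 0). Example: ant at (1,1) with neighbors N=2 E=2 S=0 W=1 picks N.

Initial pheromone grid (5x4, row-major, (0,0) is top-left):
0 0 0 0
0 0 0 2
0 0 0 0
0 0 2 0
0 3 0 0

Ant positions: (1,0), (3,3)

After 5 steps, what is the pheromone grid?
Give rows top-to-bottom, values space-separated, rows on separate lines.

After step 1: ants at (0,0),(3,2)
  1 0 0 0
  0 0 0 1
  0 0 0 0
  0 0 3 0
  0 2 0 0
After step 2: ants at (0,1),(2,2)
  0 1 0 0
  0 0 0 0
  0 0 1 0
  0 0 2 0
  0 1 0 0
After step 3: ants at (0,2),(3,2)
  0 0 1 0
  0 0 0 0
  0 0 0 0
  0 0 3 0
  0 0 0 0
After step 4: ants at (0,3),(2,2)
  0 0 0 1
  0 0 0 0
  0 0 1 0
  0 0 2 0
  0 0 0 0
After step 5: ants at (1,3),(3,2)
  0 0 0 0
  0 0 0 1
  0 0 0 0
  0 0 3 0
  0 0 0 0

0 0 0 0
0 0 0 1
0 0 0 0
0 0 3 0
0 0 0 0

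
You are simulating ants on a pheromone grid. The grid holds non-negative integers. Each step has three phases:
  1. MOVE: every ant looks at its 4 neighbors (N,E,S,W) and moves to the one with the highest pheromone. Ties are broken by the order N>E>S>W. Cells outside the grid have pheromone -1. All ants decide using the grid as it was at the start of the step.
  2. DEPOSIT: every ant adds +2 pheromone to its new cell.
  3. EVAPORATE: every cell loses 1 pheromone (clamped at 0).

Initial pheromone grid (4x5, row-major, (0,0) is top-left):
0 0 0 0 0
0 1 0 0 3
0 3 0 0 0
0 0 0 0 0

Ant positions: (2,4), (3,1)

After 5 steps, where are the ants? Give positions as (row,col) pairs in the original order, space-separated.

Step 1: ant0:(2,4)->N->(1,4) | ant1:(3,1)->N->(2,1)
  grid max=4 at (1,4)
Step 2: ant0:(1,4)->N->(0,4) | ant1:(2,1)->N->(1,1)
  grid max=3 at (1,4)
Step 3: ant0:(0,4)->S->(1,4) | ant1:(1,1)->S->(2,1)
  grid max=4 at (1,4)
Step 4: ant0:(1,4)->N->(0,4) | ant1:(2,1)->N->(1,1)
  grid max=3 at (1,4)
Step 5: ant0:(0,4)->S->(1,4) | ant1:(1,1)->S->(2,1)
  grid max=4 at (1,4)

(1,4) (2,1)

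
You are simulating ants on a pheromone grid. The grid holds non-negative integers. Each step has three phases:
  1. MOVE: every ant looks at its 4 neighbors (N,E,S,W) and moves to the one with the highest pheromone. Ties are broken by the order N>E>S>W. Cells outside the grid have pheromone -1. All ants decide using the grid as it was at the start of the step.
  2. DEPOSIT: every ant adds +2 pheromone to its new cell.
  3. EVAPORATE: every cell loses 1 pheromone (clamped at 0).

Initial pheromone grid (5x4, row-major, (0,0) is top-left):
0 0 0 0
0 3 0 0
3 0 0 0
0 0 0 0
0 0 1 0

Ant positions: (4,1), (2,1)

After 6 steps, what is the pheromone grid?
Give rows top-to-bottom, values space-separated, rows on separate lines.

After step 1: ants at (4,2),(1,1)
  0 0 0 0
  0 4 0 0
  2 0 0 0
  0 0 0 0
  0 0 2 0
After step 2: ants at (3,2),(0,1)
  0 1 0 0
  0 3 0 0
  1 0 0 0
  0 0 1 0
  0 0 1 0
After step 3: ants at (4,2),(1,1)
  0 0 0 0
  0 4 0 0
  0 0 0 0
  0 0 0 0
  0 0 2 0
After step 4: ants at (3,2),(0,1)
  0 1 0 0
  0 3 0 0
  0 0 0 0
  0 0 1 0
  0 0 1 0
After step 5: ants at (4,2),(1,1)
  0 0 0 0
  0 4 0 0
  0 0 0 0
  0 0 0 0
  0 0 2 0
After step 6: ants at (3,2),(0,1)
  0 1 0 0
  0 3 0 0
  0 0 0 0
  0 0 1 0
  0 0 1 0

0 1 0 0
0 3 0 0
0 0 0 0
0 0 1 0
0 0 1 0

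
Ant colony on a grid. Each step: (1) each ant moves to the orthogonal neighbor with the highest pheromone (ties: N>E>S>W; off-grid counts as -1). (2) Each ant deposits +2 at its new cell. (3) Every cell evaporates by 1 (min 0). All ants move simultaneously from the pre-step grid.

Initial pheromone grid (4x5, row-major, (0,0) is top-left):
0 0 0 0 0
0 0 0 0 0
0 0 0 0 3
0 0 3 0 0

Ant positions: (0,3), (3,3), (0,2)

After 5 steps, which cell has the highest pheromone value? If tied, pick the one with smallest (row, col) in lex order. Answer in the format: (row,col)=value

Step 1: ant0:(0,3)->E->(0,4) | ant1:(3,3)->W->(3,2) | ant2:(0,2)->E->(0,3)
  grid max=4 at (3,2)
Step 2: ant0:(0,4)->W->(0,3) | ant1:(3,2)->N->(2,2) | ant2:(0,3)->E->(0,4)
  grid max=3 at (3,2)
Step 3: ant0:(0,3)->E->(0,4) | ant1:(2,2)->S->(3,2) | ant2:(0,4)->W->(0,3)
  grid max=4 at (3,2)
Step 4: ant0:(0,4)->W->(0,3) | ant1:(3,2)->N->(2,2) | ant2:(0,3)->E->(0,4)
  grid max=4 at (0,3)
Step 5: ant0:(0,3)->E->(0,4) | ant1:(2,2)->S->(3,2) | ant2:(0,4)->W->(0,3)
  grid max=5 at (0,3)
Final grid:
  0 0 0 5 5
  0 0 0 0 0
  0 0 0 0 0
  0 0 4 0 0
Max pheromone 5 at (0,3)

Answer: (0,3)=5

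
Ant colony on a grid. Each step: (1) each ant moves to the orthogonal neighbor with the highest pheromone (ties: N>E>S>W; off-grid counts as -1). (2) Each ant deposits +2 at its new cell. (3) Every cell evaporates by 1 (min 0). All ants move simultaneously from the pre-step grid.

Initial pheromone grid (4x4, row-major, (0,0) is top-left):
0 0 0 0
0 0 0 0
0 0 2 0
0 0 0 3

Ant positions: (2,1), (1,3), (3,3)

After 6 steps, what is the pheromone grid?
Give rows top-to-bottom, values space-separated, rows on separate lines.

After step 1: ants at (2,2),(0,3),(2,3)
  0 0 0 1
  0 0 0 0
  0 0 3 1
  0 0 0 2
After step 2: ants at (2,3),(1,3),(2,2)
  0 0 0 0
  0 0 0 1
  0 0 4 2
  0 0 0 1
After step 3: ants at (2,2),(2,3),(2,3)
  0 0 0 0
  0 0 0 0
  0 0 5 5
  0 0 0 0
After step 4: ants at (2,3),(2,2),(2,2)
  0 0 0 0
  0 0 0 0
  0 0 8 6
  0 0 0 0
After step 5: ants at (2,2),(2,3),(2,3)
  0 0 0 0
  0 0 0 0
  0 0 9 9
  0 0 0 0
After step 6: ants at (2,3),(2,2),(2,2)
  0 0 0 0
  0 0 0 0
  0 0 12 10
  0 0 0 0

0 0 0 0
0 0 0 0
0 0 12 10
0 0 0 0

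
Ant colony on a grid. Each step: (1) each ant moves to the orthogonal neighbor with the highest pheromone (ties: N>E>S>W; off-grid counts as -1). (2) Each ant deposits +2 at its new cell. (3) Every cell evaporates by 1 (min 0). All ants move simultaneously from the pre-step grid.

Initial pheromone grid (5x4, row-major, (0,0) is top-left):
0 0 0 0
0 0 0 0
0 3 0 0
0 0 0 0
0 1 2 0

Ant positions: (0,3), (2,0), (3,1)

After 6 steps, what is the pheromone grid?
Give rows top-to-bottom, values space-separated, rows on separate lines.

After step 1: ants at (1,3),(2,1),(2,1)
  0 0 0 0
  0 0 0 1
  0 6 0 0
  0 0 0 0
  0 0 1 0
After step 2: ants at (0,3),(1,1),(1,1)
  0 0 0 1
  0 3 0 0
  0 5 0 0
  0 0 0 0
  0 0 0 0
After step 3: ants at (1,3),(2,1),(2,1)
  0 0 0 0
  0 2 0 1
  0 8 0 0
  0 0 0 0
  0 0 0 0
After step 4: ants at (0,3),(1,1),(1,1)
  0 0 0 1
  0 5 0 0
  0 7 0 0
  0 0 0 0
  0 0 0 0
After step 5: ants at (1,3),(2,1),(2,1)
  0 0 0 0
  0 4 0 1
  0 10 0 0
  0 0 0 0
  0 0 0 0
After step 6: ants at (0,3),(1,1),(1,1)
  0 0 0 1
  0 7 0 0
  0 9 0 0
  0 0 0 0
  0 0 0 0

0 0 0 1
0 7 0 0
0 9 0 0
0 0 0 0
0 0 0 0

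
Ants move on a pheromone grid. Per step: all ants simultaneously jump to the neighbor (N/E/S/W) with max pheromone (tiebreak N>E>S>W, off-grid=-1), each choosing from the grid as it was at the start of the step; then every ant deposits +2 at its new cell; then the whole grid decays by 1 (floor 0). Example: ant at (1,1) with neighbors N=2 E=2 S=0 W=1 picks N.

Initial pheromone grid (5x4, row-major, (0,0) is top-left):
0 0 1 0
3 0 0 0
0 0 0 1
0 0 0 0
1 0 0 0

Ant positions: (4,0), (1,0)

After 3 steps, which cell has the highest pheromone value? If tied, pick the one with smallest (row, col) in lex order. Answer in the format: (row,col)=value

Answer: (1,0)=4

Derivation:
Step 1: ant0:(4,0)->N->(3,0) | ant1:(1,0)->N->(0,0)
  grid max=2 at (1,0)
Step 2: ant0:(3,0)->N->(2,0) | ant1:(0,0)->S->(1,0)
  grid max=3 at (1,0)
Step 3: ant0:(2,0)->N->(1,0) | ant1:(1,0)->S->(2,0)
  grid max=4 at (1,0)
Final grid:
  0 0 0 0
  4 0 0 0
  2 0 0 0
  0 0 0 0
  0 0 0 0
Max pheromone 4 at (1,0)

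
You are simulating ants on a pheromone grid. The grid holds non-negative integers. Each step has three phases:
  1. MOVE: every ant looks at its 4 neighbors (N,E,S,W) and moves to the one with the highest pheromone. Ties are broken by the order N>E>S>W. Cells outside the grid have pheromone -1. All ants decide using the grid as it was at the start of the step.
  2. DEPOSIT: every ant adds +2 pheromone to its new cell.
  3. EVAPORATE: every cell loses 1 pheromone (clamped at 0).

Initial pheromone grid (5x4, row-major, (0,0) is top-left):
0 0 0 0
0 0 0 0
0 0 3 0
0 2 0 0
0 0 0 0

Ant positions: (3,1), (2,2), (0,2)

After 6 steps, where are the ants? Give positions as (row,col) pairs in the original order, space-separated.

Step 1: ant0:(3,1)->N->(2,1) | ant1:(2,2)->N->(1,2) | ant2:(0,2)->E->(0,3)
  grid max=2 at (2,2)
Step 2: ant0:(2,1)->E->(2,2) | ant1:(1,2)->S->(2,2) | ant2:(0,3)->S->(1,3)
  grid max=5 at (2,2)
Step 3: ant0:(2,2)->N->(1,2) | ant1:(2,2)->N->(1,2) | ant2:(1,3)->N->(0,3)
  grid max=4 at (2,2)
Step 4: ant0:(1,2)->S->(2,2) | ant1:(1,2)->S->(2,2) | ant2:(0,3)->S->(1,3)
  grid max=7 at (2,2)
Step 5: ant0:(2,2)->N->(1,2) | ant1:(2,2)->N->(1,2) | ant2:(1,3)->W->(1,2)
  grid max=7 at (1,2)
Step 6: ant0:(1,2)->S->(2,2) | ant1:(1,2)->S->(2,2) | ant2:(1,2)->S->(2,2)
  grid max=11 at (2,2)

(2,2) (2,2) (2,2)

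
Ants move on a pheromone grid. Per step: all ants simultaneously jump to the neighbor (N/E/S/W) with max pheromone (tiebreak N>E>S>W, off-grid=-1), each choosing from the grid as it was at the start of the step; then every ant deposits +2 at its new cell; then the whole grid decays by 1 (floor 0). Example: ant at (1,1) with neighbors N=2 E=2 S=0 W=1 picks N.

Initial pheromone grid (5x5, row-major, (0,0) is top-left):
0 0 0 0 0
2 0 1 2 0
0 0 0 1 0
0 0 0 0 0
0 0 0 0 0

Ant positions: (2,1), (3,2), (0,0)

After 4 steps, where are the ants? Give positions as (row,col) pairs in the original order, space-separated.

Step 1: ant0:(2,1)->N->(1,1) | ant1:(3,2)->N->(2,2) | ant2:(0,0)->S->(1,0)
  grid max=3 at (1,0)
Step 2: ant0:(1,1)->W->(1,0) | ant1:(2,2)->N->(1,2) | ant2:(1,0)->E->(1,1)
  grid max=4 at (1,0)
Step 3: ant0:(1,0)->E->(1,1) | ant1:(1,2)->W->(1,1) | ant2:(1,1)->W->(1,0)
  grid max=5 at (1,0)
Step 4: ant0:(1,1)->W->(1,0) | ant1:(1,1)->W->(1,0) | ant2:(1,0)->E->(1,1)
  grid max=8 at (1,0)

(1,0) (1,0) (1,1)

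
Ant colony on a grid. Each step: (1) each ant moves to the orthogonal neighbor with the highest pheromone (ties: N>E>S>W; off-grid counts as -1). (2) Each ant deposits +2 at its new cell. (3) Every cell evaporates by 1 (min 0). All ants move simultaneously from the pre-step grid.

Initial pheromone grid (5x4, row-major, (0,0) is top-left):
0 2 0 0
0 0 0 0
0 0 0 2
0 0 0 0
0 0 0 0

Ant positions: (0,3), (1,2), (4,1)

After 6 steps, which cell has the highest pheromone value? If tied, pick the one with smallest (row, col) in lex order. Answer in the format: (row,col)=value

Answer: (0,1)=6

Derivation:
Step 1: ant0:(0,3)->S->(1,3) | ant1:(1,2)->N->(0,2) | ant2:(4,1)->N->(3,1)
  grid max=1 at (0,1)
Step 2: ant0:(1,3)->S->(2,3) | ant1:(0,2)->W->(0,1) | ant2:(3,1)->N->(2,1)
  grid max=2 at (0,1)
Step 3: ant0:(2,3)->N->(1,3) | ant1:(0,1)->E->(0,2) | ant2:(2,1)->N->(1,1)
  grid max=1 at (0,1)
Step 4: ant0:(1,3)->S->(2,3) | ant1:(0,2)->W->(0,1) | ant2:(1,1)->N->(0,1)
  grid max=4 at (0,1)
Step 5: ant0:(2,3)->N->(1,3) | ant1:(0,1)->E->(0,2) | ant2:(0,1)->E->(0,2)
  grid max=3 at (0,1)
Step 6: ant0:(1,3)->S->(2,3) | ant1:(0,2)->W->(0,1) | ant2:(0,2)->W->(0,1)
  grid max=6 at (0,1)
Final grid:
  0 6 2 0
  0 0 0 0
  0 0 0 2
  0 0 0 0
  0 0 0 0
Max pheromone 6 at (0,1)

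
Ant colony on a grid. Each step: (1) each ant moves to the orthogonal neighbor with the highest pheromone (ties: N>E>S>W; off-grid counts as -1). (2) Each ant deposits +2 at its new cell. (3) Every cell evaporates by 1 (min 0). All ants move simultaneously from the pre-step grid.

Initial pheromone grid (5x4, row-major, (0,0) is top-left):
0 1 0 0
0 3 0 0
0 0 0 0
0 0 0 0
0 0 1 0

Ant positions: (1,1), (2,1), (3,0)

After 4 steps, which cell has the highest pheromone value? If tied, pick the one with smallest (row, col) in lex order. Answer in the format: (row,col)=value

Answer: (1,1)=9

Derivation:
Step 1: ant0:(1,1)->N->(0,1) | ant1:(2,1)->N->(1,1) | ant2:(3,0)->N->(2,0)
  grid max=4 at (1,1)
Step 2: ant0:(0,1)->S->(1,1) | ant1:(1,1)->N->(0,1) | ant2:(2,0)->N->(1,0)
  grid max=5 at (1,1)
Step 3: ant0:(1,1)->N->(0,1) | ant1:(0,1)->S->(1,1) | ant2:(1,0)->E->(1,1)
  grid max=8 at (1,1)
Step 4: ant0:(0,1)->S->(1,1) | ant1:(1,1)->N->(0,1) | ant2:(1,1)->N->(0,1)
  grid max=9 at (1,1)
Final grid:
  0 7 0 0
  0 9 0 0
  0 0 0 0
  0 0 0 0
  0 0 0 0
Max pheromone 9 at (1,1)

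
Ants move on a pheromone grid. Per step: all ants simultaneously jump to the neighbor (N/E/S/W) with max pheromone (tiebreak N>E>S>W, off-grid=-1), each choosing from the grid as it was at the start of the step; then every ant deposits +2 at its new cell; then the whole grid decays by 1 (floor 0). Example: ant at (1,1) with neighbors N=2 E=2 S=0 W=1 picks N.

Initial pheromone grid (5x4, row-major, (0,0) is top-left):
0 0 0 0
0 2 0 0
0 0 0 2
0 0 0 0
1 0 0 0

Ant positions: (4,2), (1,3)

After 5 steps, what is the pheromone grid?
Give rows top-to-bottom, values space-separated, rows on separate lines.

After step 1: ants at (3,2),(2,3)
  0 0 0 0
  0 1 0 0
  0 0 0 3
  0 0 1 0
  0 0 0 0
After step 2: ants at (2,2),(1,3)
  0 0 0 0
  0 0 0 1
  0 0 1 2
  0 0 0 0
  0 0 0 0
After step 3: ants at (2,3),(2,3)
  0 0 0 0
  0 0 0 0
  0 0 0 5
  0 0 0 0
  0 0 0 0
After step 4: ants at (1,3),(1,3)
  0 0 0 0
  0 0 0 3
  0 0 0 4
  0 0 0 0
  0 0 0 0
After step 5: ants at (2,3),(2,3)
  0 0 0 0
  0 0 0 2
  0 0 0 7
  0 0 0 0
  0 0 0 0

0 0 0 0
0 0 0 2
0 0 0 7
0 0 0 0
0 0 0 0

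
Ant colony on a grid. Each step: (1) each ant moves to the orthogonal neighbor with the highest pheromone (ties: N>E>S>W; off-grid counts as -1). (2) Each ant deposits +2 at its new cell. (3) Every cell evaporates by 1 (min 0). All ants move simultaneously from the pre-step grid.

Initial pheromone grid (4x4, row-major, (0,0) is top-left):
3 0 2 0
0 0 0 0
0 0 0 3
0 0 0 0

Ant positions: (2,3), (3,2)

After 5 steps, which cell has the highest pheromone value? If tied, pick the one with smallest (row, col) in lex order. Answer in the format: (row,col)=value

Step 1: ant0:(2,3)->N->(1,3) | ant1:(3,2)->N->(2,2)
  grid max=2 at (0,0)
Step 2: ant0:(1,3)->S->(2,3) | ant1:(2,2)->E->(2,3)
  grid max=5 at (2,3)
Step 3: ant0:(2,3)->N->(1,3) | ant1:(2,3)->N->(1,3)
  grid max=4 at (2,3)
Step 4: ant0:(1,3)->S->(2,3) | ant1:(1,3)->S->(2,3)
  grid max=7 at (2,3)
Step 5: ant0:(2,3)->N->(1,3) | ant1:(2,3)->N->(1,3)
  grid max=6 at (2,3)
Final grid:
  0 0 0 0
  0 0 0 5
  0 0 0 6
  0 0 0 0
Max pheromone 6 at (2,3)

Answer: (2,3)=6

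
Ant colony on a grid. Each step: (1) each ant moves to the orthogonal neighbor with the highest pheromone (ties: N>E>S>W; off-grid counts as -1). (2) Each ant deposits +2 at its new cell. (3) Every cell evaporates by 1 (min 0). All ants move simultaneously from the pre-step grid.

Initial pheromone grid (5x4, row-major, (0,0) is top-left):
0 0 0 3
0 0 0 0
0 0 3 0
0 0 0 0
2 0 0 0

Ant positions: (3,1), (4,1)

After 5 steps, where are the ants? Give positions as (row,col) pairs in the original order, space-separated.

Step 1: ant0:(3,1)->N->(2,1) | ant1:(4,1)->W->(4,0)
  grid max=3 at (4,0)
Step 2: ant0:(2,1)->E->(2,2) | ant1:(4,0)->N->(3,0)
  grid max=3 at (2,2)
Step 3: ant0:(2,2)->N->(1,2) | ant1:(3,0)->S->(4,0)
  grid max=3 at (4,0)
Step 4: ant0:(1,2)->S->(2,2) | ant1:(4,0)->N->(3,0)
  grid max=3 at (2,2)
Step 5: ant0:(2,2)->N->(1,2) | ant1:(3,0)->S->(4,0)
  grid max=3 at (4,0)

(1,2) (4,0)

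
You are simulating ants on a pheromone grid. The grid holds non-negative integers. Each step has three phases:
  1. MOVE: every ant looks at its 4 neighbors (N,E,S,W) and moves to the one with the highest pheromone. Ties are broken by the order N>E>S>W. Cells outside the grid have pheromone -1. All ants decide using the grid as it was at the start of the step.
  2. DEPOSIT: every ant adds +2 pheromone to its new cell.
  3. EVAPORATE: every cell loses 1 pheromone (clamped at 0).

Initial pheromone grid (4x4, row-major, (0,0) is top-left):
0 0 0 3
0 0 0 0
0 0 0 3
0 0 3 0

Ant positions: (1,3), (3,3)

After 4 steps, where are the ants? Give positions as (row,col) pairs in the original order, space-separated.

Step 1: ant0:(1,3)->N->(0,3) | ant1:(3,3)->N->(2,3)
  grid max=4 at (0,3)
Step 2: ant0:(0,3)->S->(1,3) | ant1:(2,3)->N->(1,3)
  grid max=3 at (0,3)
Step 3: ant0:(1,3)->N->(0,3) | ant1:(1,3)->N->(0,3)
  grid max=6 at (0,3)
Step 4: ant0:(0,3)->S->(1,3) | ant1:(0,3)->S->(1,3)
  grid max=5 at (0,3)

(1,3) (1,3)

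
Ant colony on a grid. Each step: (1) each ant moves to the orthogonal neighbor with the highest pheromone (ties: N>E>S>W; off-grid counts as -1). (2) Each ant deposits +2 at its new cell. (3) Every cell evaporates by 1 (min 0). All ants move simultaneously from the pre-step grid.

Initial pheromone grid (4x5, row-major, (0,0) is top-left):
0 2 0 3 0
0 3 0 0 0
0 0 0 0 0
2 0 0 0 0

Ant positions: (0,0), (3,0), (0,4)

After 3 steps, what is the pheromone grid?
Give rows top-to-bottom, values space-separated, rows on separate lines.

After step 1: ants at (0,1),(2,0),(0,3)
  0 3 0 4 0
  0 2 0 0 0
  1 0 0 0 0
  1 0 0 0 0
After step 2: ants at (1,1),(3,0),(0,4)
  0 2 0 3 1
  0 3 0 0 0
  0 0 0 0 0
  2 0 0 0 0
After step 3: ants at (0,1),(2,0),(0,3)
  0 3 0 4 0
  0 2 0 0 0
  1 0 0 0 0
  1 0 0 0 0

0 3 0 4 0
0 2 0 0 0
1 0 0 0 0
1 0 0 0 0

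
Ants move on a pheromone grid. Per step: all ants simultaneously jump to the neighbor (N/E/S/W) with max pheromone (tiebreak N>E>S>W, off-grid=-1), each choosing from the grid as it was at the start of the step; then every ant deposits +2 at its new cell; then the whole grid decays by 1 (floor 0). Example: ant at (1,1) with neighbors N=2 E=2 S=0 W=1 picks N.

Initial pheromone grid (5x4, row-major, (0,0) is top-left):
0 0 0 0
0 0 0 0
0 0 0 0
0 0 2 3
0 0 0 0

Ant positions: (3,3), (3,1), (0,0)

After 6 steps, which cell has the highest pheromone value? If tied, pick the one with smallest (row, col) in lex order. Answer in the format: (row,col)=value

Step 1: ant0:(3,3)->W->(3,2) | ant1:(3,1)->E->(3,2) | ant2:(0,0)->E->(0,1)
  grid max=5 at (3,2)
Step 2: ant0:(3,2)->E->(3,3) | ant1:(3,2)->E->(3,3) | ant2:(0,1)->E->(0,2)
  grid max=5 at (3,3)
Step 3: ant0:(3,3)->W->(3,2) | ant1:(3,3)->W->(3,2) | ant2:(0,2)->E->(0,3)
  grid max=7 at (3,2)
Step 4: ant0:(3,2)->E->(3,3) | ant1:(3,2)->E->(3,3) | ant2:(0,3)->S->(1,3)
  grid max=7 at (3,3)
Step 5: ant0:(3,3)->W->(3,2) | ant1:(3,3)->W->(3,2) | ant2:(1,3)->N->(0,3)
  grid max=9 at (3,2)
Step 6: ant0:(3,2)->E->(3,3) | ant1:(3,2)->E->(3,3) | ant2:(0,3)->S->(1,3)
  grid max=9 at (3,3)
Final grid:
  0 0 0 0
  0 0 0 1
  0 0 0 0
  0 0 8 9
  0 0 0 0
Max pheromone 9 at (3,3)

Answer: (3,3)=9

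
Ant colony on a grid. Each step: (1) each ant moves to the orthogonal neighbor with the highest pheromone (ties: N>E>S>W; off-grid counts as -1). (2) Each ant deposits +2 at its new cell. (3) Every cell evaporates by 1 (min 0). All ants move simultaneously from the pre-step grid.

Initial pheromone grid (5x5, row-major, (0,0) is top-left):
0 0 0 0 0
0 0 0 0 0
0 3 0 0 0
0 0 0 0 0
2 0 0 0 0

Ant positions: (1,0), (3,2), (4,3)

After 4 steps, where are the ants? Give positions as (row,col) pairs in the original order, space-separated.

Step 1: ant0:(1,0)->N->(0,0) | ant1:(3,2)->N->(2,2) | ant2:(4,3)->N->(3,3)
  grid max=2 at (2,1)
Step 2: ant0:(0,0)->E->(0,1) | ant1:(2,2)->W->(2,1) | ant2:(3,3)->N->(2,3)
  grid max=3 at (2,1)
Step 3: ant0:(0,1)->E->(0,2) | ant1:(2,1)->N->(1,1) | ant2:(2,3)->N->(1,3)
  grid max=2 at (2,1)
Step 4: ant0:(0,2)->E->(0,3) | ant1:(1,1)->S->(2,1) | ant2:(1,3)->N->(0,3)
  grid max=3 at (0,3)

(0,3) (2,1) (0,3)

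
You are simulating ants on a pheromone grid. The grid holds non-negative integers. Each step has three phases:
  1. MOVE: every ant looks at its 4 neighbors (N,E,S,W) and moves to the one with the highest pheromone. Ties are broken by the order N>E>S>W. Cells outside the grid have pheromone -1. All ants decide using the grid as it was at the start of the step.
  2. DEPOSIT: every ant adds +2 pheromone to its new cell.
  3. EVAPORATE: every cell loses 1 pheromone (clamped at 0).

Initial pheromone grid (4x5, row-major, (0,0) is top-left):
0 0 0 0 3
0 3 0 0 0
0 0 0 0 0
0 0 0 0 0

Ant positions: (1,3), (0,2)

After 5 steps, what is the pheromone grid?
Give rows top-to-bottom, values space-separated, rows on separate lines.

After step 1: ants at (0,3),(0,3)
  0 0 0 3 2
  0 2 0 0 0
  0 0 0 0 0
  0 0 0 0 0
After step 2: ants at (0,4),(0,4)
  0 0 0 2 5
  0 1 0 0 0
  0 0 0 0 0
  0 0 0 0 0
After step 3: ants at (0,3),(0,3)
  0 0 0 5 4
  0 0 0 0 0
  0 0 0 0 0
  0 0 0 0 0
After step 4: ants at (0,4),(0,4)
  0 0 0 4 7
  0 0 0 0 0
  0 0 0 0 0
  0 0 0 0 0
After step 5: ants at (0,3),(0,3)
  0 0 0 7 6
  0 0 0 0 0
  0 0 0 0 0
  0 0 0 0 0

0 0 0 7 6
0 0 0 0 0
0 0 0 0 0
0 0 0 0 0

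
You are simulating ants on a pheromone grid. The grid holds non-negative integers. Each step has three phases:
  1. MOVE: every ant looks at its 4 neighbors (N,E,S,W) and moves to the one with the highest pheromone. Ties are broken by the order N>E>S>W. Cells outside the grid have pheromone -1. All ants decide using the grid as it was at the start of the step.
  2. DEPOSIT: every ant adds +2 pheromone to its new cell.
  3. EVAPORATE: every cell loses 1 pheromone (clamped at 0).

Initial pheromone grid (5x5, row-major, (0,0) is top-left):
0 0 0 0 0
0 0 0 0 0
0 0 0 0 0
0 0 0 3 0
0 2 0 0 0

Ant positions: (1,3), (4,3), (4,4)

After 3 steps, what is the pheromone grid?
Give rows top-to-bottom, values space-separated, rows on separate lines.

After step 1: ants at (0,3),(3,3),(3,4)
  0 0 0 1 0
  0 0 0 0 0
  0 0 0 0 0
  0 0 0 4 1
  0 1 0 0 0
After step 2: ants at (0,4),(3,4),(3,3)
  0 0 0 0 1
  0 0 0 0 0
  0 0 0 0 0
  0 0 0 5 2
  0 0 0 0 0
After step 3: ants at (1,4),(3,3),(3,4)
  0 0 0 0 0
  0 0 0 0 1
  0 0 0 0 0
  0 0 0 6 3
  0 0 0 0 0

0 0 0 0 0
0 0 0 0 1
0 0 0 0 0
0 0 0 6 3
0 0 0 0 0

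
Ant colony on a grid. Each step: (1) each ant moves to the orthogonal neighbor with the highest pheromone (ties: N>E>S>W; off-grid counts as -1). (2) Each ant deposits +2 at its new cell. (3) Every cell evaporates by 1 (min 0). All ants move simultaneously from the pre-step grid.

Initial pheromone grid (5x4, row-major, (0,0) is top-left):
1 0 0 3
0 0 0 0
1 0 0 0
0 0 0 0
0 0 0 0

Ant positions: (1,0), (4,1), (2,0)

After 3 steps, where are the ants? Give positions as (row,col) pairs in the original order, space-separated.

Step 1: ant0:(1,0)->N->(0,0) | ant1:(4,1)->N->(3,1) | ant2:(2,0)->N->(1,0)
  grid max=2 at (0,0)
Step 2: ant0:(0,0)->S->(1,0) | ant1:(3,1)->N->(2,1) | ant2:(1,0)->N->(0,0)
  grid max=3 at (0,0)
Step 3: ant0:(1,0)->N->(0,0) | ant1:(2,1)->N->(1,1) | ant2:(0,0)->S->(1,0)
  grid max=4 at (0,0)

(0,0) (1,1) (1,0)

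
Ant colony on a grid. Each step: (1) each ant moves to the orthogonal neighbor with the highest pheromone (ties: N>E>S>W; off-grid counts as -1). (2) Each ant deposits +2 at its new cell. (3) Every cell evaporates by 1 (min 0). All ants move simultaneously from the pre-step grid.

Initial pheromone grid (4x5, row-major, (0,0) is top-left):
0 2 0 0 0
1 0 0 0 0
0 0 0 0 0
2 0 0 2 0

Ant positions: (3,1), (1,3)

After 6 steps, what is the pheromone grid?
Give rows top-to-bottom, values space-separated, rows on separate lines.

After step 1: ants at (3,0),(0,3)
  0 1 0 1 0
  0 0 0 0 0
  0 0 0 0 0
  3 0 0 1 0
After step 2: ants at (2,0),(0,4)
  0 0 0 0 1
  0 0 0 0 0
  1 0 0 0 0
  2 0 0 0 0
After step 3: ants at (3,0),(1,4)
  0 0 0 0 0
  0 0 0 0 1
  0 0 0 0 0
  3 0 0 0 0
After step 4: ants at (2,0),(0,4)
  0 0 0 0 1
  0 0 0 0 0
  1 0 0 0 0
  2 0 0 0 0
After step 5: ants at (3,0),(1,4)
  0 0 0 0 0
  0 0 0 0 1
  0 0 0 0 0
  3 0 0 0 0
After step 6: ants at (2,0),(0,4)
  0 0 0 0 1
  0 0 0 0 0
  1 0 0 0 0
  2 0 0 0 0

0 0 0 0 1
0 0 0 0 0
1 0 0 0 0
2 0 0 0 0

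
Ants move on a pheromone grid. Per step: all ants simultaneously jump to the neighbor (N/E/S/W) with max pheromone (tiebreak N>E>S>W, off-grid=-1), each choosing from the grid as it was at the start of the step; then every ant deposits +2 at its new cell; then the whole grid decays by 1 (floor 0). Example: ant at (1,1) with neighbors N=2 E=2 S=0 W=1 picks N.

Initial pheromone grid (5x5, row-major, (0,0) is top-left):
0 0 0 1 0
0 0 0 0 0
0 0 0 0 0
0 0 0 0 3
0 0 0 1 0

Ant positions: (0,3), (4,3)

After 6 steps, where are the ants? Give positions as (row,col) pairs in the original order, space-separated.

Step 1: ant0:(0,3)->E->(0,4) | ant1:(4,3)->N->(3,3)
  grid max=2 at (3,4)
Step 2: ant0:(0,4)->S->(1,4) | ant1:(3,3)->E->(3,4)
  grid max=3 at (3,4)
Step 3: ant0:(1,4)->N->(0,4) | ant1:(3,4)->N->(2,4)
  grid max=2 at (3,4)
Step 4: ant0:(0,4)->S->(1,4) | ant1:(2,4)->S->(3,4)
  grid max=3 at (3,4)
Step 5: ant0:(1,4)->N->(0,4) | ant1:(3,4)->N->(2,4)
  grid max=2 at (3,4)
Step 6: ant0:(0,4)->S->(1,4) | ant1:(2,4)->S->(3,4)
  grid max=3 at (3,4)

(1,4) (3,4)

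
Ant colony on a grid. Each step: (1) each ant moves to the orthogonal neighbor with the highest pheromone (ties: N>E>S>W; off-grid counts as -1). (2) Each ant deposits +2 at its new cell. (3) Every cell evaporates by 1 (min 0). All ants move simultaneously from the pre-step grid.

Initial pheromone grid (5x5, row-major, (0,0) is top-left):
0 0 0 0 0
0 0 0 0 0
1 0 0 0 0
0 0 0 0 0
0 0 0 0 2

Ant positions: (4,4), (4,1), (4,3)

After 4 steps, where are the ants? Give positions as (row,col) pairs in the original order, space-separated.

Step 1: ant0:(4,4)->N->(3,4) | ant1:(4,1)->N->(3,1) | ant2:(4,3)->E->(4,4)
  grid max=3 at (4,4)
Step 2: ant0:(3,4)->S->(4,4) | ant1:(3,1)->N->(2,1) | ant2:(4,4)->N->(3,4)
  grid max=4 at (4,4)
Step 3: ant0:(4,4)->N->(3,4) | ant1:(2,1)->N->(1,1) | ant2:(3,4)->S->(4,4)
  grid max=5 at (4,4)
Step 4: ant0:(3,4)->S->(4,4) | ant1:(1,1)->N->(0,1) | ant2:(4,4)->N->(3,4)
  grid max=6 at (4,4)

(4,4) (0,1) (3,4)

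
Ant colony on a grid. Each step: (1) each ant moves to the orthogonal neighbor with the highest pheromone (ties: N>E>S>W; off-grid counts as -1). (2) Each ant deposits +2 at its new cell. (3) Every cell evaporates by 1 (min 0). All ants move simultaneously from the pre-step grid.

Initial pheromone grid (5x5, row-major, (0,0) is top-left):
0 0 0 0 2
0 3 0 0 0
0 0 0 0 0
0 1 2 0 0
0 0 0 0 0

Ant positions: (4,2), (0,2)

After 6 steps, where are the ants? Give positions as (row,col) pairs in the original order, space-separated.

Step 1: ant0:(4,2)->N->(3,2) | ant1:(0,2)->E->(0,3)
  grid max=3 at (3,2)
Step 2: ant0:(3,2)->N->(2,2) | ant1:(0,3)->E->(0,4)
  grid max=2 at (0,4)
Step 3: ant0:(2,2)->S->(3,2) | ant1:(0,4)->S->(1,4)
  grid max=3 at (3,2)
Step 4: ant0:(3,2)->N->(2,2) | ant1:(1,4)->N->(0,4)
  grid max=2 at (0,4)
Step 5: ant0:(2,2)->S->(3,2) | ant1:(0,4)->S->(1,4)
  grid max=3 at (3,2)
Step 6: ant0:(3,2)->N->(2,2) | ant1:(1,4)->N->(0,4)
  grid max=2 at (0,4)

(2,2) (0,4)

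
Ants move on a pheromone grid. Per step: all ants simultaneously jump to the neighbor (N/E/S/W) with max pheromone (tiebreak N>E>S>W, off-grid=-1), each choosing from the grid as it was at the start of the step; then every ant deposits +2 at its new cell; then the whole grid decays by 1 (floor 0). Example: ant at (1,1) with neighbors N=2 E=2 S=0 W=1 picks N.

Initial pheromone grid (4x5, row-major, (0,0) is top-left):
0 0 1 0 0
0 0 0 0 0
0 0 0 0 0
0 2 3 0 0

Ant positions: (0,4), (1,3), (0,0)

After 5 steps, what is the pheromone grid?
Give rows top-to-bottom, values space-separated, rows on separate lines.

After step 1: ants at (1,4),(0,3),(0,1)
  0 1 0 1 0
  0 0 0 0 1
  0 0 0 0 0
  0 1 2 0 0
After step 2: ants at (0,4),(0,4),(0,2)
  0 0 1 0 3
  0 0 0 0 0
  0 0 0 0 0
  0 0 1 0 0
After step 3: ants at (1,4),(1,4),(0,3)
  0 0 0 1 2
  0 0 0 0 3
  0 0 0 0 0
  0 0 0 0 0
After step 4: ants at (0,4),(0,4),(0,4)
  0 0 0 0 7
  0 0 0 0 2
  0 0 0 0 0
  0 0 0 0 0
After step 5: ants at (1,4),(1,4),(1,4)
  0 0 0 0 6
  0 0 0 0 7
  0 0 0 0 0
  0 0 0 0 0

0 0 0 0 6
0 0 0 0 7
0 0 0 0 0
0 0 0 0 0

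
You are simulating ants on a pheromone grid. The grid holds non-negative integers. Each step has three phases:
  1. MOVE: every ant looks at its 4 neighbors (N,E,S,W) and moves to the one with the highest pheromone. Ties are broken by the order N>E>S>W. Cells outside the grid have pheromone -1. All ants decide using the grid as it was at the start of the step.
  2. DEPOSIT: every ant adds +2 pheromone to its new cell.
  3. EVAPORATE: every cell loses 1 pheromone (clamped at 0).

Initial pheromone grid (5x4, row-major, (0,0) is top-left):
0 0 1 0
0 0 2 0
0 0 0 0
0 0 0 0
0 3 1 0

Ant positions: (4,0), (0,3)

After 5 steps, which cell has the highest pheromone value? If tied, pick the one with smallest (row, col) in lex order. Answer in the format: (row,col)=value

Answer: (4,1)=4

Derivation:
Step 1: ant0:(4,0)->E->(4,1) | ant1:(0,3)->W->(0,2)
  grid max=4 at (4,1)
Step 2: ant0:(4,1)->N->(3,1) | ant1:(0,2)->S->(1,2)
  grid max=3 at (4,1)
Step 3: ant0:(3,1)->S->(4,1) | ant1:(1,2)->N->(0,2)
  grid max=4 at (4,1)
Step 4: ant0:(4,1)->N->(3,1) | ant1:(0,2)->S->(1,2)
  grid max=3 at (4,1)
Step 5: ant0:(3,1)->S->(4,1) | ant1:(1,2)->N->(0,2)
  grid max=4 at (4,1)
Final grid:
  0 0 2 0
  0 0 1 0
  0 0 0 0
  0 0 0 0
  0 4 0 0
Max pheromone 4 at (4,1)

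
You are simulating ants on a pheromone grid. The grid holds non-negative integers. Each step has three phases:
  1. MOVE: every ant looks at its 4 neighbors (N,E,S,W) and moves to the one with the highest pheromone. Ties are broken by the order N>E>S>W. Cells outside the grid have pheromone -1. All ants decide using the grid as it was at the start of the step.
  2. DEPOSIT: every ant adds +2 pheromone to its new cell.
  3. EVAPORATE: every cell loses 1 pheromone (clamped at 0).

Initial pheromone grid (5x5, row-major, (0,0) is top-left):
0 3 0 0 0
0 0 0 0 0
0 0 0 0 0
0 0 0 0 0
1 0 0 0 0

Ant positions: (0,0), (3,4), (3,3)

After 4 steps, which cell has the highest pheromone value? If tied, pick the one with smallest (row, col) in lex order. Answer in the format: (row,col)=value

Step 1: ant0:(0,0)->E->(0,1) | ant1:(3,4)->N->(2,4) | ant2:(3,3)->N->(2,3)
  grid max=4 at (0,1)
Step 2: ant0:(0,1)->E->(0,2) | ant1:(2,4)->W->(2,3) | ant2:(2,3)->E->(2,4)
  grid max=3 at (0,1)
Step 3: ant0:(0,2)->W->(0,1) | ant1:(2,3)->E->(2,4) | ant2:(2,4)->W->(2,3)
  grid max=4 at (0,1)
Step 4: ant0:(0,1)->E->(0,2) | ant1:(2,4)->W->(2,3) | ant2:(2,3)->E->(2,4)
  grid max=4 at (2,3)
Final grid:
  0 3 1 0 0
  0 0 0 0 0
  0 0 0 4 4
  0 0 0 0 0
  0 0 0 0 0
Max pheromone 4 at (2,3)

Answer: (2,3)=4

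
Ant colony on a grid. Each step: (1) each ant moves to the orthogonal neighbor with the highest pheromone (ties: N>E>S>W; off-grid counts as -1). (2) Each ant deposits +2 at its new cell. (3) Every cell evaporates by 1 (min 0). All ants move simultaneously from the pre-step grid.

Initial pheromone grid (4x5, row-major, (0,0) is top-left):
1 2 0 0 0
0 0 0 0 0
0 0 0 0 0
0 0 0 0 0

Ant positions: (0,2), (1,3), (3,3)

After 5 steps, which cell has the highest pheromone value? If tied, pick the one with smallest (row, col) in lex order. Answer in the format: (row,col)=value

Step 1: ant0:(0,2)->W->(0,1) | ant1:(1,3)->N->(0,3) | ant2:(3,3)->N->(2,3)
  grid max=3 at (0,1)
Step 2: ant0:(0,1)->E->(0,2) | ant1:(0,3)->E->(0,4) | ant2:(2,3)->N->(1,3)
  grid max=2 at (0,1)
Step 3: ant0:(0,2)->W->(0,1) | ant1:(0,4)->S->(1,4) | ant2:(1,3)->N->(0,3)
  grid max=3 at (0,1)
Step 4: ant0:(0,1)->E->(0,2) | ant1:(1,4)->N->(0,4) | ant2:(0,3)->E->(0,4)
  grid max=3 at (0,4)
Step 5: ant0:(0,2)->W->(0,1) | ant1:(0,4)->S->(1,4) | ant2:(0,4)->S->(1,4)
  grid max=3 at (0,1)
Final grid:
  0 3 0 0 2
  0 0 0 0 3
  0 0 0 0 0
  0 0 0 0 0
Max pheromone 3 at (0,1)

Answer: (0,1)=3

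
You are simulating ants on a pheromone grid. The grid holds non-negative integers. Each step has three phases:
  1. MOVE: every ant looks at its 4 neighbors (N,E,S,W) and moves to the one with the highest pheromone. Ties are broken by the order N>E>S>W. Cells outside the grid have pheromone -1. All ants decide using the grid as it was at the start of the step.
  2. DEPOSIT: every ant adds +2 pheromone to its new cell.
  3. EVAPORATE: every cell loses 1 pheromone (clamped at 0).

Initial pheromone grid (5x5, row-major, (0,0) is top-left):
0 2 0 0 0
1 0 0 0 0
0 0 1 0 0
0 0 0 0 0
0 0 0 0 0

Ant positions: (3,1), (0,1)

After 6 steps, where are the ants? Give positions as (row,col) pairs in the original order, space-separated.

Step 1: ant0:(3,1)->N->(2,1) | ant1:(0,1)->E->(0,2)
  grid max=1 at (0,1)
Step 2: ant0:(2,1)->N->(1,1) | ant1:(0,2)->W->(0,1)
  grid max=2 at (0,1)
Step 3: ant0:(1,1)->N->(0,1) | ant1:(0,1)->S->(1,1)
  grid max=3 at (0,1)
Step 4: ant0:(0,1)->S->(1,1) | ant1:(1,1)->N->(0,1)
  grid max=4 at (0,1)
Step 5: ant0:(1,1)->N->(0,1) | ant1:(0,1)->S->(1,1)
  grid max=5 at (0,1)
Step 6: ant0:(0,1)->S->(1,1) | ant1:(1,1)->N->(0,1)
  grid max=6 at (0,1)

(1,1) (0,1)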